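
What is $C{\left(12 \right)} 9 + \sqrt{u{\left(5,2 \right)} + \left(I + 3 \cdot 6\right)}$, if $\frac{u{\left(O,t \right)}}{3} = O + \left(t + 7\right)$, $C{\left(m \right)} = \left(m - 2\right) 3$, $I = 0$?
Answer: $270 + 2 \sqrt{15} \approx 277.75$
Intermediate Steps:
$C{\left(m \right)} = -6 + 3 m$ ($C{\left(m \right)} = \left(-2 + m\right) 3 = -6 + 3 m$)
$u{\left(O,t \right)} = 21 + 3 O + 3 t$ ($u{\left(O,t \right)} = 3 \left(O + \left(t + 7\right)\right) = 3 \left(O + \left(7 + t\right)\right) = 3 \left(7 + O + t\right) = 21 + 3 O + 3 t$)
$C{\left(12 \right)} 9 + \sqrt{u{\left(5,2 \right)} + \left(I + 3 \cdot 6\right)} = \left(-6 + 3 \cdot 12\right) 9 + \sqrt{\left(21 + 3 \cdot 5 + 3 \cdot 2\right) + \left(0 + 3 \cdot 6\right)} = \left(-6 + 36\right) 9 + \sqrt{\left(21 + 15 + 6\right) + \left(0 + 18\right)} = 30 \cdot 9 + \sqrt{42 + 18} = 270 + \sqrt{60} = 270 + 2 \sqrt{15}$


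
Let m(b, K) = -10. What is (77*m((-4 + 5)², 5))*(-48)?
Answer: 36960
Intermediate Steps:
(77*m((-4 + 5)², 5))*(-48) = (77*(-10))*(-48) = -770*(-48) = 36960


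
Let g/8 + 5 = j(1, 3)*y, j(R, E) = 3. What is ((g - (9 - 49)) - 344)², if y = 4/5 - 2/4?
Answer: 2835856/25 ≈ 1.1343e+5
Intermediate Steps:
y = 3/10 (y = 4*(⅕) - 2*¼ = ⅘ - ½ = 3/10 ≈ 0.30000)
g = -164/5 (g = -40 + 8*(3*(3/10)) = -40 + 8*(9/10) = -40 + 36/5 = -164/5 ≈ -32.800)
((g - (9 - 49)) - 344)² = ((-164/5 - (9 - 49)) - 344)² = ((-164/5 - 1*(-40)) - 344)² = ((-164/5 + 40) - 344)² = (36/5 - 344)² = (-1684/5)² = 2835856/25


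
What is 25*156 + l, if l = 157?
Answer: 4057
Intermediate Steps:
25*156 + l = 25*156 + 157 = 3900 + 157 = 4057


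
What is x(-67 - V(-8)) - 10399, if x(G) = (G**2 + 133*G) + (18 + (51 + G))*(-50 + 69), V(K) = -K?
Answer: -14863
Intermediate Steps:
x(G) = 1311 + G**2 + 152*G (x(G) = (G**2 + 133*G) + (69 + G)*19 = (G**2 + 133*G) + (1311 + 19*G) = 1311 + G**2 + 152*G)
x(-67 - V(-8)) - 10399 = (1311 + (-67 - (-1)*(-8))**2 + 152*(-67 - (-1)*(-8))) - 10399 = (1311 + (-67 - 1*8)**2 + 152*(-67 - 1*8)) - 10399 = (1311 + (-67 - 8)**2 + 152*(-67 - 8)) - 10399 = (1311 + (-75)**2 + 152*(-75)) - 10399 = (1311 + 5625 - 11400) - 10399 = -4464 - 10399 = -14863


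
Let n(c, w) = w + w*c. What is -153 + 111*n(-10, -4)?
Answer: 3843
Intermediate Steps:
n(c, w) = w + c*w
-153 + 111*n(-10, -4) = -153 + 111*(-4*(1 - 10)) = -153 + 111*(-4*(-9)) = -153 + 111*36 = -153 + 3996 = 3843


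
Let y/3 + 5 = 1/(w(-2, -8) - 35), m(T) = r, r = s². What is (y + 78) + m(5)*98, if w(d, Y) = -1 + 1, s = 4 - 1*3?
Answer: 5632/35 ≈ 160.91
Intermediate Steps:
s = 1 (s = 4 - 3 = 1)
w(d, Y) = 0
r = 1 (r = 1² = 1)
m(T) = 1
y = -528/35 (y = -15 + 3/(0 - 35) = -15 + 3/(-35) = -15 + 3*(-1/35) = -15 - 3/35 = -528/35 ≈ -15.086)
(y + 78) + m(5)*98 = (-528/35 + 78) + 1*98 = 2202/35 + 98 = 5632/35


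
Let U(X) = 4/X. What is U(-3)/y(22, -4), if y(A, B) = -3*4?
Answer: ⅑ ≈ 0.11111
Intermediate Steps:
y(A, B) = -12
U(-3)/y(22, -4) = (4/(-3))/(-12) = (4*(-⅓))*(-1/12) = -4/3*(-1/12) = ⅑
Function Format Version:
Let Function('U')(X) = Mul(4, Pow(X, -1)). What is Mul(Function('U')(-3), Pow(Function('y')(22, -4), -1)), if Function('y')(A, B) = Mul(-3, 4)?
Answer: Rational(1, 9) ≈ 0.11111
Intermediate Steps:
Function('y')(A, B) = -12
Mul(Function('U')(-3), Pow(Function('y')(22, -4), -1)) = Mul(Mul(4, Pow(-3, -1)), Pow(-12, -1)) = Mul(Mul(4, Rational(-1, 3)), Rational(-1, 12)) = Mul(Rational(-4, 3), Rational(-1, 12)) = Rational(1, 9)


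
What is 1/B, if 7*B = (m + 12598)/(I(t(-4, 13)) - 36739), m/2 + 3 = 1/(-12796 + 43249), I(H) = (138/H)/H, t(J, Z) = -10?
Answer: -391569759651/19173208900 ≈ -20.423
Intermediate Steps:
I(H) = 138/H**2
m = -182716/30453 (m = -6 + 2/(-12796 + 43249) = -6 + 2/30453 = -182716/30453 ≈ -5.9999)
B = -19173208900/391569759651 (B = ((-182716/30453 + 12598)/(138/(-10)**2 - 36739))/7 = (383464178/(30453*(138*(1/100) - 36739)))/7 = (383464178/(30453*(69/50 - 36739)))/7 = (383464178/(30453*(-1836881/50)))/7 = ((383464178/30453)*(-50/1836881))/7 = (1/7)*(-19173208900/55938537093) = -19173208900/391569759651 ≈ -0.048965)
1/B = 1/(-19173208900/391569759651) = -391569759651/19173208900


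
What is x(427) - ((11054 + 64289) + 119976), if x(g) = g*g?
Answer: -12990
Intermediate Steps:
x(g) = g²
x(427) - ((11054 + 64289) + 119976) = 427² - ((11054 + 64289) + 119976) = 182329 - (75343 + 119976) = 182329 - 1*195319 = 182329 - 195319 = -12990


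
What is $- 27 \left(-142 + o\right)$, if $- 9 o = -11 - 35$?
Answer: $3696$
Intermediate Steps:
$o = \frac{46}{9}$ ($o = - \frac{-11 - 35}{9} = \left(- \frac{1}{9}\right) \left(-46\right) = \frac{46}{9} \approx 5.1111$)
$- 27 \left(-142 + o\right) = - 27 \left(-142 + \frac{46}{9}\right) = \left(-27\right) \left(- \frac{1232}{9}\right) = 3696$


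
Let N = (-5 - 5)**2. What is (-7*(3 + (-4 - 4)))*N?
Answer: 3500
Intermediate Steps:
N = 100 (N = (-10)**2 = 100)
(-7*(3 + (-4 - 4)))*N = -7*(3 + (-4 - 4))*100 = -7*(3 - 8)*100 = -7*(-5)*100 = 35*100 = 3500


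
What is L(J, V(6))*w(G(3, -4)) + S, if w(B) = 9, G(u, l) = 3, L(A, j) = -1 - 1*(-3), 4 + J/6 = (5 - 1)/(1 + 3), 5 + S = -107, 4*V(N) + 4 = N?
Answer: -94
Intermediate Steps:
V(N) = -1 + N/4
S = -112 (S = -5 - 107 = -112)
J = -18 (J = -24 + 6*((5 - 1)/(1 + 3)) = -24 + 6*(4/4) = -24 + 6*(4*(1/4)) = -24 + 6*1 = -24 + 6 = -18)
L(A, j) = 2 (L(A, j) = -1 + 3 = 2)
L(J, V(6))*w(G(3, -4)) + S = 2*9 - 112 = 18 - 112 = -94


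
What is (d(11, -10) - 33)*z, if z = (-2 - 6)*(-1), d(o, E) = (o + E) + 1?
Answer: -248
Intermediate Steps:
d(o, E) = 1 + E + o (d(o, E) = (E + o) + 1 = 1 + E + o)
z = 8 (z = -8*(-1) = 8)
(d(11, -10) - 33)*z = ((1 - 10 + 11) - 33)*8 = (2 - 33)*8 = -31*8 = -248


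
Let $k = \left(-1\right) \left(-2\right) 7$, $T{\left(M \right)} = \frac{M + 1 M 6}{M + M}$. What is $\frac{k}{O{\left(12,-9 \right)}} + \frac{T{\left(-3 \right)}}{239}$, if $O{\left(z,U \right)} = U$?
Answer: $- \frac{6629}{4302} \approx -1.5409$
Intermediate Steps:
$T{\left(M \right)} = \frac{7}{2}$ ($T{\left(M \right)} = \frac{M + M 6}{2 M} = \left(M + 6 M\right) \frac{1}{2 M} = 7 M \frac{1}{2 M} = \frac{7}{2}$)
$k = 14$ ($k = 2 \cdot 7 = 14$)
$\frac{k}{O{\left(12,-9 \right)}} + \frac{T{\left(-3 \right)}}{239} = \frac{14}{-9} + \frac{7}{2 \cdot 239} = 14 \left(- \frac{1}{9}\right) + \frac{7}{2} \cdot \frac{1}{239} = - \frac{14}{9} + \frac{7}{478} = - \frac{6629}{4302}$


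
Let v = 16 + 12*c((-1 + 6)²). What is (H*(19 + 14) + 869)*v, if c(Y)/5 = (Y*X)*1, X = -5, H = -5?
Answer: -5268736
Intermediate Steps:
c(Y) = -25*Y (c(Y) = 5*((Y*(-5))*1) = 5*(-5*Y*1) = 5*(-5*Y) = -25*Y)
v = -7484 (v = 16 + 12*(-25*(-1 + 6)²) = 16 + 12*(-25*5²) = 16 + 12*(-25*25) = 16 + 12*(-625) = 16 - 7500 = -7484)
(H*(19 + 14) + 869)*v = (-5*(19 + 14) + 869)*(-7484) = (-5*33 + 869)*(-7484) = (-165 + 869)*(-7484) = 704*(-7484) = -5268736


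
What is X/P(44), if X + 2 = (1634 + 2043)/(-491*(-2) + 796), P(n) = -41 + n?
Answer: 121/5334 ≈ 0.022685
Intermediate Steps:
X = 121/1778 (X = -2 + (1634 + 2043)/(-491*(-2) + 796) = -2 + 3677/(982 + 796) = -2 + 3677/1778 = 121/1778 ≈ 0.068054)
X/P(44) = 121/(1778*(-41 + 44)) = (121/1778)/3 = (121/1778)*(1/3) = 121/5334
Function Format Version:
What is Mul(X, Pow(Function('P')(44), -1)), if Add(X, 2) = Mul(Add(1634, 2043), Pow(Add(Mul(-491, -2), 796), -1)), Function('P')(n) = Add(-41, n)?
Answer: Rational(121, 5334) ≈ 0.022685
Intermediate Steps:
X = Rational(121, 1778) (X = Add(-2, Mul(Add(1634, 2043), Pow(Add(Mul(-491, -2), 796), -1))) = Add(-2, Mul(3677, Pow(Add(982, 796), -1))) = Add(-2, Mul(3677, Pow(1778, -1))) = Add(-2, Mul(3677, Rational(1, 1778))) = Add(-2, Rational(3677, 1778)) = Rational(121, 1778) ≈ 0.068054)
Mul(X, Pow(Function('P')(44), -1)) = Mul(Rational(121, 1778), Pow(Add(-41, 44), -1)) = Mul(Rational(121, 1778), Pow(3, -1)) = Mul(Rational(121, 1778), Rational(1, 3)) = Rational(121, 5334)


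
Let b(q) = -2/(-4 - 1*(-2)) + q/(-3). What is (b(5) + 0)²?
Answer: 4/9 ≈ 0.44444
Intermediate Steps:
b(q) = 1 - q/3 (b(q) = -2/(-4 + 2) + q*(-⅓) = -2/(-2) - q/3 = -2*(-½) - q/3 = 1 - q/3)
(b(5) + 0)² = ((1 - ⅓*5) + 0)² = ((1 - 5/3) + 0)² = (-⅔ + 0)² = (-⅔)² = 4/9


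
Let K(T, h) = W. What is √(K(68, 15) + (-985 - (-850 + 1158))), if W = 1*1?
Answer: 2*I*√323 ≈ 35.944*I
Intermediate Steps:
W = 1
K(T, h) = 1
√(K(68, 15) + (-985 - (-850 + 1158))) = √(1 + (-985 - (-850 + 1158))) = √(1 + (-985 - 1*308)) = √(1 + (-985 - 308)) = √(1 - 1293) = √(-1292) = 2*I*√323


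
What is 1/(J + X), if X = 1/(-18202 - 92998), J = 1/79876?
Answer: 2220552800/7831 ≈ 2.8356e+5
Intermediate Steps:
J = 1/79876 ≈ 1.2519e-5
X = -1/111200 (X = 1/(-111200) = -1/111200 ≈ -8.9928e-6)
1/(J + X) = 1/(1/79876 - 1/111200) = 1/(7831/2220552800) = 2220552800/7831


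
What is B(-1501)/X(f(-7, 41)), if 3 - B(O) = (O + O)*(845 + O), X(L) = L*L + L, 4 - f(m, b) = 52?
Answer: -1969309/2256 ≈ -872.92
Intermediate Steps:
f(m, b) = -48 (f(m, b) = 4 - 1*52 = 4 - 52 = -48)
X(L) = L + L**2 (X(L) = L**2 + L = L + L**2)
B(O) = 3 - 2*O*(845 + O) (B(O) = 3 - (O + O)*(845 + O) = 3 - 2*O*(845 + O))
B(-1501)/X(f(-7, 41)) = (3 - 1690*(-1501) - 2*(-1501)**2)/((-48*(1 - 48))) = (3 + 2536690 - 2*2253001)/((-48*(-47))) = (3 + 2536690 - 4506002)/2256 = -1969309*1/2256 = -1969309/2256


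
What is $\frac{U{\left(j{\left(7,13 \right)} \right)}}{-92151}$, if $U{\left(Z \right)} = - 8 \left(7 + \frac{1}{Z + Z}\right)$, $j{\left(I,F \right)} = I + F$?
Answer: $\frac{281}{460755} \approx 0.00060987$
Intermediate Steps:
$j{\left(I,F \right)} = F + I$
$U{\left(Z \right)} = -56 - \frac{4}{Z}$ ($U{\left(Z \right)} = - 8 \left(7 + \frac{1}{2 Z}\right) = -56 - \frac{4}{Z}$)
$\frac{U{\left(j{\left(7,13 \right)} \right)}}{-92151} = \frac{-56 - \frac{4}{13 + 7}}{-92151} = \left(-56 - \frac{4}{20}\right) \left(- \frac{1}{92151}\right) = \left(-56 - \frac{1}{5}\right) \left(- \frac{1}{92151}\right) = \left(- \frac{281}{5}\right) \left(- \frac{1}{92151}\right) = \frac{281}{460755}$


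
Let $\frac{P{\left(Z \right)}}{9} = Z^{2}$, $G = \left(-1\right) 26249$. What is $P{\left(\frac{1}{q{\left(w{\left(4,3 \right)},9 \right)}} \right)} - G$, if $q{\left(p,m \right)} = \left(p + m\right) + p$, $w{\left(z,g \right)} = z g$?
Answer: $\frac{3176130}{121} \approx 26249.0$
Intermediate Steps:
$w{\left(z,g \right)} = g z$
$q{\left(p,m \right)} = m + 2 p$ ($q{\left(p,m \right)} = \left(m + p\right) + p = m + 2 p$)
$G = -26249$
$P{\left(Z \right)} = 9 Z^{2}$
$P{\left(\frac{1}{q{\left(w{\left(4,3 \right)},9 \right)}} \right)} - G = 9 \left(\frac{1}{9 + 2 \cdot 3 \cdot 4}\right)^{2} - -26249 = 9 \left(\frac{1}{9 + 2 \cdot 12}\right)^{2} + 26249 = 9 \left(\frac{1}{9 + 24}\right)^{2} + 26249 = 9 \left(\frac{1}{33}\right)^{2} + 26249 = \frac{9}{1089} + 26249 = 9 \cdot \frac{1}{1089} + 26249 = \frac{1}{121} + 26249 = \frac{3176130}{121}$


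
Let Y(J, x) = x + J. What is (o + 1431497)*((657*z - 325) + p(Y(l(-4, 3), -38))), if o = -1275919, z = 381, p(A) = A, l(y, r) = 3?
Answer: 38887810146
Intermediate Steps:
Y(J, x) = J + x
(o + 1431497)*((657*z - 325) + p(Y(l(-4, 3), -38))) = (-1275919 + 1431497)*((657*381 - 325) + (3 - 38)) = 155578*((250317 - 325) - 35) = 155578*(249992 - 35) = 155578*249957 = 38887810146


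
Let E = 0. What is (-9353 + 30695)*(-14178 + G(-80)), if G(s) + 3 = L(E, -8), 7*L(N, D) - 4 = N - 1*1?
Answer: -2118492288/7 ≈ -3.0264e+8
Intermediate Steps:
L(N, D) = 3/7 + N/7 (L(N, D) = 4/7 + (N - 1*1)/7 = 4/7 + (N - 1)/7 = 4/7 + (-1 + N)/7 = 4/7 + (-1/7 + N/7) = 3/7 + N/7)
G(s) = -18/7 (G(s) = -3 + (3/7 + (1/7)*0) = -3 + (3/7 + 0) = -3 + 3/7 = -18/7)
(-9353 + 30695)*(-14178 + G(-80)) = (-9353 + 30695)*(-14178 - 18/7) = 21342*(-99264/7) = -2118492288/7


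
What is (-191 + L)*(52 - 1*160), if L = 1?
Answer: 20520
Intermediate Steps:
(-191 + L)*(52 - 1*160) = (-191 + 1)*(52 - 1*160) = -190*(52 - 160) = -190*(-108) = 20520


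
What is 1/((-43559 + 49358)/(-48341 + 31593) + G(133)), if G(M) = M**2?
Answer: 16748/296249573 ≈ 5.6533e-5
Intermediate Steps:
1/((-43559 + 49358)/(-48341 + 31593) + G(133)) = 1/((-43559 + 49358)/(-48341 + 31593) + 133**2) = 1/(5799/(-16748) + 17689) = 1/(5799*(-1/16748) + 17689) = 1/(-5799/16748 + 17689) = 1/(296249573/16748) = 16748/296249573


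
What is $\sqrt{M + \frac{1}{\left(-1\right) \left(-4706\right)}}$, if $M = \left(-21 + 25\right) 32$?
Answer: $\frac{\sqrt{2834748514}}{4706} \approx 11.314$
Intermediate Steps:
$M = 128$ ($M = 4 \cdot 32 = 128$)
$\sqrt{M + \frac{1}{\left(-1\right) \left(-4706\right)}} = \sqrt{128 + \frac{1}{\left(-1\right) \left(-4706\right)}} = \sqrt{128 + \frac{1}{4706}} = \sqrt{\frac{602369}{4706}} = \frac{\sqrt{2834748514}}{4706}$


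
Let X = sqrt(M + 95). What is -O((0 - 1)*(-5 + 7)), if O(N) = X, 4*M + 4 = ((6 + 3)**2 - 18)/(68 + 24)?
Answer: -sqrt(797065)/92 ≈ -9.7042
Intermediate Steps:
M = -305/368 (M = -1 + (((6 + 3)**2 - 18)/(68 + 24))/4 = -1 + ((9**2 - 18)/92)/4 = -1 + ((81 - 18)*(1/92))/4 = -1 + (63*(1/92))/4 = -1 + (1/4)*(63/92) = -1 + 63/368 = -305/368 ≈ -0.82880)
X = sqrt(797065)/92 (X = sqrt(-305/368 + 95) = sqrt(34655/368) = sqrt(797065)/92 ≈ 9.7042)
O(N) = sqrt(797065)/92
-O((0 - 1)*(-5 + 7)) = -sqrt(797065)/92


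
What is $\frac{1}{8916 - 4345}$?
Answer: $\frac{1}{4571} \approx 0.00021877$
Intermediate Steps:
$\frac{1}{8916 - 4345} = \frac{1}{4571}$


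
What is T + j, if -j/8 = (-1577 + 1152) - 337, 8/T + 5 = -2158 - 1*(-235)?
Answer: 1469135/241 ≈ 6096.0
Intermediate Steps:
T = -1/241 (T = 8/(-5 + (-2158 - 1*(-235))) = 8/(-5 + (-2158 + 235)) = 8/(-5 - 1923) = 8/(-1928) = 8*(-1/1928) = -1/241 ≈ -0.0041494)
j = 6096 (j = -8*((-1577 + 1152) - 337) = -8*(-425 - 337) = -8*(-762) = 6096)
T + j = -1/241 + 6096 = 1469135/241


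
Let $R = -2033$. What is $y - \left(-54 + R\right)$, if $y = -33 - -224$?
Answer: $2278$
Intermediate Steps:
$y = 191$ ($y = -33 + 224 = 191$)
$y - \left(-54 + R\right) = 191 + \left(54 - -2033\right) = 191 + \left(54 + 2033\right) = 191 + 2087 = 2278$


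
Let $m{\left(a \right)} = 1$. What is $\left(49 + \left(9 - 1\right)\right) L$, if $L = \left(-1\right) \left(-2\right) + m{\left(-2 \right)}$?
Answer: $171$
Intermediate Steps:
$L = 3$ ($L = \left(-1\right) \left(-2\right) + 1 = 2 + 1 = 3$)
$\left(49 + \left(9 - 1\right)\right) L = \left(49 + \left(9 - 1\right)\right) 3 = \left(49 + 8\right) 3 = 57 \cdot 3 = 171$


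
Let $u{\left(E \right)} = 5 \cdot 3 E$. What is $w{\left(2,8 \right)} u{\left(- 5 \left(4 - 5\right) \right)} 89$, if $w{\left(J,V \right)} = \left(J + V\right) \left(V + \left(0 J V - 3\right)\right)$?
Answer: $333750$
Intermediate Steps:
$u{\left(E \right)} = 15 E$
$w{\left(J,V \right)} = \left(-3 + V\right) \left(J + V\right)$ ($w{\left(J,V \right)} = \left(J + V\right) \left(V - \left(3 + 0 V\right)\right) = \left(J + V\right) \left(V + \left(0 - 3\right)\right) = \left(J + V\right) \left(V - 3\right) = \left(J + V\right) \left(-3 + V\right) = \left(-3 + V\right) \left(J + V\right)$)
$w{\left(2,8 \right)} u{\left(- 5 \left(4 - 5\right) \right)} 89 = \left(8^{2} - 6 - 24 + 2 \cdot 8\right) 15 \left(- 5 \left(4 - 5\right)\right) 89 = \left(64 - 6 - 24 + 16\right) 15 \left(\left(-5\right) \left(-1\right)\right) 89 = 50 \cdot 15 \cdot 5 \cdot 89 = 50 \cdot 75 \cdot 89 = 3750 \cdot 89 = 333750$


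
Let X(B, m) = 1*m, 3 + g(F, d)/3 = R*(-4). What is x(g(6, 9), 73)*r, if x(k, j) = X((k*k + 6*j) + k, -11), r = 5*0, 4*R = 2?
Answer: 0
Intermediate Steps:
R = ½ (R = (¼)*2 = ½ ≈ 0.50000)
g(F, d) = -15 (g(F, d) = -9 + 3*((½)*(-4)) = -9 + 3*(-2) = -9 - 6 = -15)
X(B, m) = m
r = 0
x(k, j) = -11
x(g(6, 9), 73)*r = -11*0 = 0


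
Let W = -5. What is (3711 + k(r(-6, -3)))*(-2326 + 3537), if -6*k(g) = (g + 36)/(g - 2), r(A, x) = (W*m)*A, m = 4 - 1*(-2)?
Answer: 399946071/89 ≈ 4.4938e+6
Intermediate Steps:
m = 6 (m = 4 + 2 = 6)
r(A, x) = -30*A (r(A, x) = (-5*6)*A = -30*A)
k(g) = -(36 + g)/(6*(-2 + g)) (k(g) = -(g + 36)/(6*(g - 2)) = -(36 + g)/(6*(-2 + g)))
(3711 + k(r(-6, -3)))*(-2326 + 3537) = (3711 + (-36 - (-30)*(-6))/(6*(-2 - 30*(-6))))*(-2326 + 3537) = (3711 + (-36 - 1*180)/(6*(-2 + 180)))*1211 = (3711 + (⅙)*(-36 - 180)/178)*1211 = (3711 + (⅙)*(1/178)*(-216))*1211 = (3711 - 18/89)*1211 = (330261/89)*1211 = 399946071/89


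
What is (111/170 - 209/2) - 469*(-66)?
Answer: 2622263/85 ≈ 30850.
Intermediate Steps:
(111/170 - 209/2) - 469*(-66) = (111*(1/170) - 209*½) + 30954 = (111/170 - 209/2) + 30954 = -8827/85 + 30954 = 2622263/85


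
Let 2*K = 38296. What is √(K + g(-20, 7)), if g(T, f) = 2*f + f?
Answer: √19169 ≈ 138.45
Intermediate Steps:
g(T, f) = 3*f
K = 19148 (K = (½)*38296 = 19148)
√(K + g(-20, 7)) = √(19148 + 3*7) = √(19148 + 21) = √19169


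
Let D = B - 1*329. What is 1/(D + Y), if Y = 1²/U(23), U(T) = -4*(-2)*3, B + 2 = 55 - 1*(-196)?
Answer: -24/1919 ≈ -0.012507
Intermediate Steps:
B = 249 (B = -2 + (55 - 1*(-196)) = -2 + (55 + 196) = -2 + 251 = 249)
U(T) = 24 (U(T) = 8*3 = 24)
D = -80 (D = 249 - 1*329 = 249 - 329 = -80)
Y = 1/24 (Y = 1²/24 = 1*(1/24) = 1/24 ≈ 0.041667)
1/(D + Y) = 1/(-80 + 1/24) = 1/(-1919/24) = -24/1919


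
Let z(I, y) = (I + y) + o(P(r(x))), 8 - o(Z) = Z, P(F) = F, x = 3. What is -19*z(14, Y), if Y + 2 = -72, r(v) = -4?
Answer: 912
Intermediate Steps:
Y = -74 (Y = -2 - 72 = -74)
o(Z) = 8 - Z
z(I, y) = 12 + I + y (z(I, y) = (I + y) + (8 - 1*(-4)) = (I + y) + (8 + 4) = (I + y) + 12 = 12 + I + y)
-19*z(14, Y) = -19*(12 + 14 - 74) = -19*(-48) = 912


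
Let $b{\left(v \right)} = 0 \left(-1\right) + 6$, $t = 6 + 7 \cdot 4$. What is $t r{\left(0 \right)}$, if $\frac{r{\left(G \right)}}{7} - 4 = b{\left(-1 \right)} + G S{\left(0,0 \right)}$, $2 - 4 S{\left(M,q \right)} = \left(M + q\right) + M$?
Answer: $2380$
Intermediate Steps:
$t = 34$ ($t = 6 + 28 = 34$)
$b{\left(v \right)} = 6$ ($b{\left(v \right)} = 0 + 6 = 6$)
$S{\left(M,q \right)} = \frac{1}{2} - \frac{M}{2} - \frac{q}{4}$ ($S{\left(M,q \right)} = \frac{1}{2} - \frac{\left(M + q\right) + M}{4} = \frac{1}{2} - \frac{q + 2 M}{4} = \frac{1}{2} - \left(\frac{M}{2} + \frac{q}{4}\right) = \frac{1}{2} - \frac{M}{2} - \frac{q}{4}$)
$r{\left(G \right)} = 70 + \frac{7 G}{2}$ ($r{\left(G \right)} = 28 + 7 \left(6 + G \left(\frac{1}{2} - 0 - 0\right)\right) = 28 + 7 \left(6 + G \left(\frac{1}{2} + 0 + 0\right)\right) = 28 + 7 \left(6 + G \frac{1}{2}\right) = 28 + 7 \left(6 + \frac{G}{2}\right) = 28 + \left(42 + \frac{7 G}{2}\right) = 70 + \frac{7 G}{2}$)
$t r{\left(0 \right)} = 34 \left(70 + \frac{7}{2} \cdot 0\right) = 34 \left(70 + 0\right) = 34 \cdot 70 = 2380$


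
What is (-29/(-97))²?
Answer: 841/9409 ≈ 0.089383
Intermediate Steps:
(-29/(-97))² = (-29*(-1/97))² = (29/97)² = 841/9409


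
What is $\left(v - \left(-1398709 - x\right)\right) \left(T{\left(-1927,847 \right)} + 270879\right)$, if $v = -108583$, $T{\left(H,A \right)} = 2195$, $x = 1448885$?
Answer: $747952689814$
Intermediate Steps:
$\left(v - \left(-1398709 - x\right)\right) \left(T{\left(-1927,847 \right)} + 270879\right) = \left(-108583 - \left(-1398709 - 1448885\right)\right) \left(2195 + 270879\right) = \left(-108583 - \left(-1398709 - 1448885\right)\right) 273074 = \left(-108583 - -2847594\right) 273074 = \left(-108583 + 2847594\right) 273074 = 2739011 \cdot 273074 = 747952689814$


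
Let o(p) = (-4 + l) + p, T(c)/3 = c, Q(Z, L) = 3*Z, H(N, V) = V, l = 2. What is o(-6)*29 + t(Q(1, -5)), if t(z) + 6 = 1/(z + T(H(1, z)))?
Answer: -2855/12 ≈ -237.92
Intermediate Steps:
T(c) = 3*c
o(p) = -2 + p (o(p) = (-4 + 2) + p = -2 + p)
t(z) = -6 + 1/(4*z) (t(z) = -6 + 1/(z + 3*z) = -6 + 1/(4*z))
o(-6)*29 + t(Q(1, -5)) = (-2 - 6)*29 + (-6 + 1/(4*((3*1)))) = -8*29 + (-6 + (¼)/3) = -232 + (-6 + (¼)*(⅓)) = -232 + (-6 + 1/12) = -232 - 71/12 = -2855/12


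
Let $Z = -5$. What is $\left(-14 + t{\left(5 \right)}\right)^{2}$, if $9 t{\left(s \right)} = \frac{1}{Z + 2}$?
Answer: $\frac{143641}{729} \approx 197.04$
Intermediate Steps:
$t{\left(s \right)} = - \frac{1}{27}$ ($t{\left(s \right)} = \frac{1}{9 \left(-5 + 2\right)} = \frac{1}{9 \left(-3\right)} = \frac{1}{9} \left(- \frac{1}{3}\right) = - \frac{1}{27}$)
$\left(-14 + t{\left(5 \right)}\right)^{2} = \left(-14 - \frac{1}{27}\right)^{2} = \left(- \frac{379}{27}\right)^{2} = \frac{143641}{729}$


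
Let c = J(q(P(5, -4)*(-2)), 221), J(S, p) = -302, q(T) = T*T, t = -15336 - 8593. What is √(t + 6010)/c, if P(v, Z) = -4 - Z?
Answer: -3*I*√1991/302 ≈ -0.44325*I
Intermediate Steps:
t = -23929
q(T) = T²
c = -302
√(t + 6010)/c = √(-23929 + 6010)/(-302) = √(-17919)*(-1/302) = (3*I*√1991)*(-1/302) = -3*I*√1991/302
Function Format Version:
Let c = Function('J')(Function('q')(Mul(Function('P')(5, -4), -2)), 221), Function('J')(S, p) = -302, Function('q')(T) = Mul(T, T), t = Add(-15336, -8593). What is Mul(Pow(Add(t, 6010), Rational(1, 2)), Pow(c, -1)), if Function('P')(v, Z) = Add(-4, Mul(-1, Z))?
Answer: Mul(Rational(-3, 302), I, Pow(1991, Rational(1, 2))) ≈ Mul(-0.44325, I)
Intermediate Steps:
t = -23929
Function('q')(T) = Pow(T, 2)
c = -302
Mul(Pow(Add(t, 6010), Rational(1, 2)), Pow(c, -1)) = Mul(Pow(Add(-23929, 6010), Rational(1, 2)), Pow(-302, -1)) = Mul(Pow(-17919, Rational(1, 2)), Rational(-1, 302)) = Mul(Mul(3, I, Pow(1991, Rational(1, 2))), Rational(-1, 302)) = Mul(Rational(-3, 302), I, Pow(1991, Rational(1, 2)))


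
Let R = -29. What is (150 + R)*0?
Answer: 0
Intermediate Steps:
(150 + R)*0 = (150 - 29)*0 = 121*0 = 0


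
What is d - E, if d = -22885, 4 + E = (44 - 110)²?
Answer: -27237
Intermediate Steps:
E = 4352 (E = -4 + (44 - 110)² = -4 + (-66)² = -4 + 4356 = 4352)
d - E = -22885 - 1*4352 = -22885 - 4352 = -27237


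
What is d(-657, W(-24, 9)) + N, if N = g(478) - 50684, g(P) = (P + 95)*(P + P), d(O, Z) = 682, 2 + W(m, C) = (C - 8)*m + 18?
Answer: 497786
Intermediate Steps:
W(m, C) = 16 + m*(-8 + C) (W(m, C) = -2 + ((C - 8)*m + 18) = -2 + ((-8 + C)*m + 18) = -2 + (m*(-8 + C) + 18) = -2 + (18 + m*(-8 + C)) = 16 + m*(-8 + C))
g(P) = 2*P*(95 + P) (g(P) = (95 + P)*(2*P) = 2*P*(95 + P))
N = 497104 (N = 2*478*(95 + 478) - 50684 = 2*478*573 - 50684 = 547788 - 50684 = 497104)
d(-657, W(-24, 9)) + N = 682 + 497104 = 497786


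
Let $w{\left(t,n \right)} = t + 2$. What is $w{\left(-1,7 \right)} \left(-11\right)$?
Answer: $-11$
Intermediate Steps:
$w{\left(t,n \right)} = 2 + t$
$w{\left(-1,7 \right)} \left(-11\right) = \left(2 - 1\right) \left(-11\right) = 1 \left(-11\right) = -11$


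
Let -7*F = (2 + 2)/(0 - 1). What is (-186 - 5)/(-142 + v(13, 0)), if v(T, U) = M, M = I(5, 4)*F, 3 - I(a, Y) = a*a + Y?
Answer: 1337/1098 ≈ 1.2177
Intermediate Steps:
I(a, Y) = 3 - Y - a² (I(a, Y) = 3 - (a*a + Y) = 3 - (a² + Y) = 3 - (Y + a²) = 3 + (-Y - a²) = 3 - Y - a²)
F = 4/7 (F = -(2 + 2)/(7*(0 - 1)) = -4/(7*(-1)) = -4*(-1)/7 = -⅐*(-4) = 4/7 ≈ 0.57143)
M = -104/7 (M = (3 - 1*4 - 1*5²)*(4/7) = (3 - 4 - 1*25)*(4/7) = (3 - 4 - 25)*(4/7) = -26*4/7 = -104/7 ≈ -14.857)
v(T, U) = -104/7
(-186 - 5)/(-142 + v(13, 0)) = (-186 - 5)/(-142 - 104/7) = -191/(-1098/7) = -191*(-7/1098) = 1337/1098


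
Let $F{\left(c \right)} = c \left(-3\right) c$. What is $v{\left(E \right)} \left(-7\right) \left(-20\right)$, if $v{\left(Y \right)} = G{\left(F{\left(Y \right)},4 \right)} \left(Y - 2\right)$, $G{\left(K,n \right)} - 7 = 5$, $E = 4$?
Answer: $3360$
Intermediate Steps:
$F{\left(c \right)} = - 3 c^{2}$ ($F{\left(c \right)} = - 3 c c = - 3 c^{2}$)
$G{\left(K,n \right)} = 12$ ($G{\left(K,n \right)} = 7 + 5 = 12$)
$v{\left(Y \right)} = -24 + 12 Y$ ($v{\left(Y \right)} = 12 \left(Y - 2\right) = 12 \left(-2 + Y\right) = -24 + 12 Y$)
$v{\left(E \right)} \left(-7\right) \left(-20\right) = \left(-24 + 12 \cdot 4\right) \left(-7\right) \left(-20\right) = \left(-24 + 48\right) \left(-7\right) \left(-20\right) = 24 \left(-7\right) \left(-20\right) = \left(-168\right) \left(-20\right) = 3360$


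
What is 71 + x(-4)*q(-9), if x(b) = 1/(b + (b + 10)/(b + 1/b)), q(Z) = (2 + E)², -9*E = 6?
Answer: 14629/207 ≈ 70.672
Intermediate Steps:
E = -⅔ (E = -⅑*6 = -⅔ ≈ -0.66667)
q(Z) = 16/9 (q(Z) = (2 - ⅔)² = (4/3)² = 16/9)
x(b) = 1/(b + (10 + b)/(b + 1/b))
71 + x(-4)*q(-9) = 71 + ((1 + (-4)²)/((-4)*(11 - 4 + (-4)²)))*(16/9) = 71 - (1 + 16)/(4*(11 - 4 + 16))*(16/9) = 71 - ¼*17/23*(16/9) = 71 - ¼*1/23*17*(16/9) = 71 - 17/92*16/9 = 71 - 68/207 = 14629/207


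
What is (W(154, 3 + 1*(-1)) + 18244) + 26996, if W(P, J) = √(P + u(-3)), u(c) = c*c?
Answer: 45240 + √163 ≈ 45253.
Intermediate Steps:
u(c) = c²
W(P, J) = √(9 + P) (W(P, J) = √(P + (-3)²) = √(P + 9) = √(9 + P))
(W(154, 3 + 1*(-1)) + 18244) + 26996 = (√(9 + 154) + 18244) + 26996 = (√163 + 18244) + 26996 = (18244 + √163) + 26996 = 45240 + √163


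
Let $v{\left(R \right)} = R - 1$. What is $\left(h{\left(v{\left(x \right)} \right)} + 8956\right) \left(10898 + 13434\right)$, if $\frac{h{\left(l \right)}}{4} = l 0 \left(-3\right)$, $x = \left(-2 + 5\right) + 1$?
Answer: $217917392$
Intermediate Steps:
$x = 4$ ($x = 3 + 1 = 4$)
$v{\left(R \right)} = -1 + R$
$h{\left(l \right)} = 0$ ($h{\left(l \right)} = 4 l 0 \left(-3\right) = 4 \cdot 0 \left(-3\right) = 4 \cdot 0 = 0$)
$\left(h{\left(v{\left(x \right)} \right)} + 8956\right) \left(10898 + 13434\right) = \left(0 + 8956\right) \left(10898 + 13434\right) = 8956 \cdot 24332 = 217917392$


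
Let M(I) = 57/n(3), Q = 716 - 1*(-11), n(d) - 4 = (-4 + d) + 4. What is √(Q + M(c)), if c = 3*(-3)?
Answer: √36022/7 ≈ 27.114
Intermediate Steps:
n(d) = 4 + d (n(d) = 4 + ((-4 + d) + 4) = 4 + d)
Q = 727 (Q = 716 + 11 = 727)
c = -9
M(I) = 57/7 (M(I) = 57/(4 + 3) = 57/7)
√(Q + M(c)) = √(727 + 57/7) = √(5146/7) = √36022/7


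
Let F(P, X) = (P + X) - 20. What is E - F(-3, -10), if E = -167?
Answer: -134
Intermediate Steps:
F(P, X) = -20 + P + X
E - F(-3, -10) = -167 - (-20 - 3 - 10) = -167 - 1*(-33) = -167 + 33 = -134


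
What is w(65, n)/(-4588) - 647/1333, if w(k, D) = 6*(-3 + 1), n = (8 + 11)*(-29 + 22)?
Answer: -23810/49321 ≈ -0.48276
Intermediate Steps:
n = -133 (n = 19*(-7) = -133)
w(k, D) = -12 (w(k, D) = 6*(-2) = -12)
w(65, n)/(-4588) - 647/1333 = -12/(-4588) - 647/1333 = -12*(-1/4588) - 647*1/1333 = 3/1147 - 647/1333 = -23810/49321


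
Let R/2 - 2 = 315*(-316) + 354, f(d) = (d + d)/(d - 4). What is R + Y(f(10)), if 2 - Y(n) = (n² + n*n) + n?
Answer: -1785524/9 ≈ -1.9839e+5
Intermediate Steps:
f(d) = 2*d/(-4 + d) (f(d) = (2*d)/(-4 + d) = 2*d/(-4 + d))
R = -198368 (R = 4 + 2*(315*(-316) + 354) = 4 + 2*(-99540 + 354) = 4 + 2*(-99186) = 4 - 198372 = -198368)
Y(n) = 2 - n - 2*n² (Y(n) = 2 - ((n² + n*n) + n) = 2 - ((n² + n²) + n) = 2 - (2*n² + n) = 2 - (n + 2*n²) = 2 + (-n - 2*n²) = 2 - n - 2*n²)
R + Y(f(10)) = -198368 + (2 - 2*10/(-4 + 10) - 2*400/(-4 + 10)²) = -198368 + (2 - 2*10/6 - 2*(2*10/6)²) = -198368 + (2 - 2*10/6 - 2*(2*10*(⅙))²) = -198368 + (2 - 1*10/3 - 2*(10/3)²) = -198368 + (2 - 10/3 - 2*100/9) = -198368 + (2 - 10/3 - 200/9) = -198368 - 212/9 = -1785524/9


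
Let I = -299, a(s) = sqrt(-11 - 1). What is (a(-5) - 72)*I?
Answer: 21528 - 598*I*sqrt(3) ≈ 21528.0 - 1035.8*I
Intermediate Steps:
a(s) = 2*I*sqrt(3) (a(s) = sqrt(-12) = 2*I*sqrt(3))
(a(-5) - 72)*I = (2*I*sqrt(3) - 72)*(-299) = (-72 + 2*I*sqrt(3))*(-299) = 21528 - 598*I*sqrt(3)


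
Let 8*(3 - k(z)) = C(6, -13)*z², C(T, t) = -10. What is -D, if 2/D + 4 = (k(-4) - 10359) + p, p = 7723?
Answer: 2/2617 ≈ 0.00076423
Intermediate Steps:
k(z) = 3 + 5*z²/4 (k(z) = 3 - (-5)*z²/4 = 3 + 5*z²/4)
D = -2/2617 (D = 2/(-4 + (((3 + (5/4)*(-4)²) - 10359) + 7723)) = 2/(-4 + (((3 + (5/4)*16) - 10359) + 7723)) = 2/(-4 + (((3 + 20) - 10359) + 7723)) = 2/(-4 + ((23 - 10359) + 7723)) = 2/(-4 + (-10336 + 7723)) = 2/(-4 - 2613) = 2/(-2617) = 2*(-1/2617) = -2/2617 ≈ -0.00076423)
-D = -1*(-2/2617) = 2/2617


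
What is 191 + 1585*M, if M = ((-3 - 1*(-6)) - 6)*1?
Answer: -4564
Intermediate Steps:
M = -3 (M = ((-3 + 6) - 6)*1 = (3 - 6)*1 = -3*1 = -3)
191 + 1585*M = 191 + 1585*(-3) = 191 - 4755 = -4564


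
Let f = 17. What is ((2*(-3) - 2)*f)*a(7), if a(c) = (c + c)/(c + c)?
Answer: -136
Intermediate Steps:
a(c) = 1 (a(c) = (2*c)/((2*c)) = (2*c)*(1/(2*c)) = 1)
((2*(-3) - 2)*f)*a(7) = ((2*(-3) - 2)*17)*1 = ((-6 - 2)*17)*1 = -8*17*1 = -136*1 = -136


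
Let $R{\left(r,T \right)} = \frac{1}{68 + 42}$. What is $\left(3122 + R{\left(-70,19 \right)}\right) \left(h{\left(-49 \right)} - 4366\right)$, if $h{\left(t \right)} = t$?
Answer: $- \frac{303240743}{22} \approx -1.3784 \cdot 10^{7}$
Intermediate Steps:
$R{\left(r,T \right)} = \frac{1}{110}$
$\left(3122 + R{\left(-70,19 \right)}\right) \left(h{\left(-49 \right)} - 4366\right) = \left(3122 + \frac{1}{110}\right) \left(-49 - 4366\right) = \frac{343421}{110} \left(-4415\right) = - \frac{303240743}{22}$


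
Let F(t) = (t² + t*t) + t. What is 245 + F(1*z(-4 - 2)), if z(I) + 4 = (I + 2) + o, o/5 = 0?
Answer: 365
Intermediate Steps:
o = 0 (o = 5*0 = 0)
z(I) = -2 + I (z(I) = -4 + ((I + 2) + 0) = -4 + ((2 + I) + 0) = -4 + (2 + I) = -2 + I)
F(t) = t + 2*t² (F(t) = (t² + t²) + t = 2*t² + t = t + 2*t²)
245 + F(1*z(-4 - 2)) = 245 + (1*(-2 + (-4 - 2)))*(1 + 2*(1*(-2 + (-4 - 2)))) = 245 + (1*(-2 - 6))*(1 + 2*(1*(-2 - 6))) = 245 + (1*(-8))*(1 + 2*(1*(-8))) = 245 - 8*(1 + 2*(-8)) = 245 - 8*(1 - 16) = 245 - 8*(-15) = 245 + 120 = 365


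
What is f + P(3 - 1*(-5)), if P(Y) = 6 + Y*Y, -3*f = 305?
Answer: -95/3 ≈ -31.667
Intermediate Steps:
f = -305/3 (f = -⅓*305 = -305/3 ≈ -101.67)
P(Y) = 6 + Y²
f + P(3 - 1*(-5)) = -305/3 + (6 + (3 - 1*(-5))²) = -305/3 + (6 + (3 + 5)²) = -305/3 + (6 + 8²) = -305/3 + (6 + 64) = -305/3 + 70 = -95/3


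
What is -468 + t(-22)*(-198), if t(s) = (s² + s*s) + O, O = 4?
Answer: -192924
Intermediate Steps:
t(s) = 4 + 2*s² (t(s) = (s² + s*s) + 4 = (s² + s²) + 4 = 2*s² + 4 = 4 + 2*s²)
-468 + t(-22)*(-198) = -468 + (4 + 2*(-22)²)*(-198) = -468 + (4 + 2*484)*(-198) = -468 + (4 + 968)*(-198) = -468 + 972*(-198) = -468 - 192456 = -192924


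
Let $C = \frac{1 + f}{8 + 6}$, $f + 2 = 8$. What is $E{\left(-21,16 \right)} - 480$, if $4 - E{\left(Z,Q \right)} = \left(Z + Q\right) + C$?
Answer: $- \frac{943}{2} \approx -471.5$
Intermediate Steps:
$f = 6$ ($f = -2 + 8 = 6$)
$C = \frac{1}{2}$ ($C = \frac{1 + 6}{8 + 6} = \frac{7}{14} = 7 \cdot \frac{1}{14} = \frac{1}{2} \approx 0.5$)
$E{\left(Z,Q \right)} = \frac{7}{2} - Q - Z$ ($E{\left(Z,Q \right)} = 4 - \left(\left(Z + Q\right) + \frac{1}{2}\right) = 4 - \left(\left(Q + Z\right) + \frac{1}{2}\right) = 4 - \left(\frac{1}{2} + Q + Z\right) = \frac{7}{2} - Q - Z$)
$E{\left(-21,16 \right)} - 480 = \left(\frac{7}{2} - 16 - -21\right) - 480 = \left(\frac{7}{2} - 16 + 21\right) - 480 = \frac{17}{2} - 480 = - \frac{943}{2}$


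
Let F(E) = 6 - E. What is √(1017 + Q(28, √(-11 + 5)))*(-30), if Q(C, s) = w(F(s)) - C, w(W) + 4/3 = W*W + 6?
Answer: -10*√(9213 - 108*I*√6) ≈ -959.94 + 13.779*I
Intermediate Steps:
w(W) = 14/3 + W² (w(W) = -4/3 + (W*W + 6) = -4/3 + (W² + 6) = -4/3 + (6 + W²) = 14/3 + W²)
Q(C, s) = 14/3 + (6 - s)² - C (Q(C, s) = (14/3 + (6 - s)²) - C = 14/3 + (6 - s)² - C)
√(1017 + Q(28, √(-11 + 5)))*(-30) = √(1017 + (14/3 + (-6 + √(-11 + 5))² - 1*28))*(-30) = √(1017 + (14/3 + (-6 + √(-6))² - 28))*(-30) = √(1017 + (14/3 + (-6 + I*√6)² - 28))*(-30) = √(1017 + (-70/3 + (-6 + I*√6)²))*(-30) = √(2981/3 + (-6 + I*√6)²)*(-30) = -30*√(2981/3 + (-6 + I*√6)²)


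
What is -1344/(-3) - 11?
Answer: 437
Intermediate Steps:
-1344/(-3) - 11 = -1344*(-1)/3 - 11 = -48*(-28/3) - 11 = 448 - 11 = 437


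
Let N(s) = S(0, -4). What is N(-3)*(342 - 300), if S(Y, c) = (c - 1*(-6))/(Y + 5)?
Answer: 84/5 ≈ 16.800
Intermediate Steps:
S(Y, c) = (6 + c)/(5 + Y) (S(Y, c) = (c + 6)/(5 + Y) = (6 + c)/(5 + Y))
N(s) = ⅖ (N(s) = (6 - 4)/(5 + 0) = 2/5 = (⅕)*2 = ⅖)
N(-3)*(342 - 300) = 2*(342 - 300)/5 = (⅖)*42 = 84/5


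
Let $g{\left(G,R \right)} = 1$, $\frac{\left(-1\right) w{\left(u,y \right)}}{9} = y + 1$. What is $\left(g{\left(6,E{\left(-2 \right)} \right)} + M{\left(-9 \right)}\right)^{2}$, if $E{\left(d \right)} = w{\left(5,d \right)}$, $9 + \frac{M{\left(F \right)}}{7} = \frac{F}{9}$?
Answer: $4761$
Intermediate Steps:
$M{\left(F \right)} = -63 + \frac{7 F}{9}$ ($M{\left(F \right)} = -63 + 7 \frac{F}{9} = -63 + \frac{7 F}{9}$)
$w{\left(u,y \right)} = -9 - 9 y$ ($w{\left(u,y \right)} = - 9 \left(y + 1\right) = - 9 \left(1 + y\right) = -9 - 9 y$)
$E{\left(d \right)} = -9 - 9 d$
$\left(g{\left(6,E{\left(-2 \right)} \right)} + M{\left(-9 \right)}\right)^{2} = \left(1 + \left(-63 + \frac{7}{9} \left(-9\right)\right)\right)^{2} = \left(1 - 70\right)^{2} = \left(-69\right)^{2} = 4761$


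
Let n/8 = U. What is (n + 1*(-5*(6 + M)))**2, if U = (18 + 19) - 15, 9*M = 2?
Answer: 1700416/81 ≈ 20993.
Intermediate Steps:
M = 2/9 (M = (1/9)*2 = 2/9 ≈ 0.22222)
U = 22 (U = 37 - 15 = 22)
n = 176 (n = 8*22 = 176)
(n + 1*(-5*(6 + M)))**2 = (176 + 1*(-5*(6 + 2/9)))**2 = (176 + 1*(-5*56/9))**2 = (176 + 1*(-280/9))**2 = (176 - 280/9)**2 = (1304/9)**2 = 1700416/81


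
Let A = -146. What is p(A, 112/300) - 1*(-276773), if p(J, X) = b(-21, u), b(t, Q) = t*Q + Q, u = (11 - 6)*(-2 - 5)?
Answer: 277473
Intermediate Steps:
u = -35 (u = 5*(-7) = -35)
b(t, Q) = Q + Q*t (b(t, Q) = Q*t + Q = Q + Q*t)
p(J, X) = 700 (p(J, X) = -35*(1 - 21) = -35*(-20) = 700)
p(A, 112/300) - 1*(-276773) = 700 - 1*(-276773) = 700 + 276773 = 277473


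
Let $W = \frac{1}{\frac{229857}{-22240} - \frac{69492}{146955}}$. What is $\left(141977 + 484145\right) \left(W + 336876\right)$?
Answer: $\frac{496717228896913050712}{2354942501} \approx 2.1093 \cdot 10^{11}$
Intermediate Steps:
$W = - \frac{217885280}{2354942501}$ ($W = \frac{1}{229857 \left(- \frac{1}{22240}\right) - \frac{23164}{48985}} = \frac{1}{- \frac{229857}{22240} - \frac{23164}{48985}} = \frac{1}{- \frac{2354942501}{217885280}} = - \frac{217885280}{2354942501} \approx -0.092523$)
$\left(141977 + 484145\right) \left(W + 336876\right) = \left(141977 + 484145\right) \left(- \frac{217885280}{2354942501} + 336876\right) = 626122 \cdot \frac{793323392081596}{2354942501} = \frac{496717228896913050712}{2354942501}$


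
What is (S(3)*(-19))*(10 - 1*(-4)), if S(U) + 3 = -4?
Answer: 1862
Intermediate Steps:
S(U) = -7 (S(U) = -3 - 4 = -7)
(S(3)*(-19))*(10 - 1*(-4)) = (-7*(-19))*(10 - 1*(-4)) = 133*(10 + 4) = 133*14 = 1862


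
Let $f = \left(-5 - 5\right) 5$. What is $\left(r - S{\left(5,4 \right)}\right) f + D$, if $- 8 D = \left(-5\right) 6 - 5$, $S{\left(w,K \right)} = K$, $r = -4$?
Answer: $\frac{3235}{8} \approx 404.38$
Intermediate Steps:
$D = \frac{35}{8}$ ($D = - \frac{\left(-5\right) 6 - 5}{8} = - \frac{-30 - 5}{8} = \left(- \frac{1}{8}\right) \left(-35\right) = \frac{35}{8} \approx 4.375$)
$f = -50$ ($f = \left(-10\right) 5 = -50$)
$\left(r - S{\left(5,4 \right)}\right) f + D = \left(-4 - 4\right) \left(-50\right) + \frac{35}{8} = \left(-8\right) \left(-50\right) + \frac{35}{8} = 400 + \frac{35}{8} = \frac{3235}{8}$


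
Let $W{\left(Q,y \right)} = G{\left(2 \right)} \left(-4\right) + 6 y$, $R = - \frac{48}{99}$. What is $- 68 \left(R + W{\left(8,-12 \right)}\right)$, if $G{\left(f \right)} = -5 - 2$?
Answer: $\frac{99824}{33} \approx 3025.0$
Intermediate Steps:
$R = - \frac{16}{33}$ ($R = \left(-48\right) \frac{1}{99} = - \frac{16}{33} \approx -0.48485$)
$G{\left(f \right)} = -7$ ($G{\left(f \right)} = -5 - 2 = -7$)
$W{\left(Q,y \right)} = 28 + 6 y$ ($W{\left(Q,y \right)} = \left(-7\right) \left(-4\right) + 6 y = 28 + 6 y$)
$- 68 \left(R + W{\left(8,-12 \right)}\right) = - 68 \left(- \frac{16}{33} + \left(28 + 6 \left(-12\right)\right)\right) = - 68 \left(- \frac{16}{33} + \left(28 - 72\right)\right) = - 68 \left(- \frac{16}{33} - 44\right) = \left(-68\right) \left(- \frac{1468}{33}\right) = \frac{99824}{33}$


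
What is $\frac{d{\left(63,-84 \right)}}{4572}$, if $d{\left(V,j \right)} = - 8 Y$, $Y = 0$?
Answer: $0$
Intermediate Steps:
$d{\left(V,j \right)} = 0$ ($d{\left(V,j \right)} = \left(-8\right) 0 = 0$)
$\frac{d{\left(63,-84 \right)}}{4572} = \frac{0}{4572} = 0 \cdot \frac{1}{4572} = 0$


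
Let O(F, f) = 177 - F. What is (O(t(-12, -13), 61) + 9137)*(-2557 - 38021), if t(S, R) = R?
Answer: -378471006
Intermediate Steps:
(O(t(-12, -13), 61) + 9137)*(-2557 - 38021) = ((177 - 1*(-13)) + 9137)*(-2557 - 38021) = ((177 + 13) + 9137)*(-40578) = (190 + 9137)*(-40578) = 9327*(-40578) = -378471006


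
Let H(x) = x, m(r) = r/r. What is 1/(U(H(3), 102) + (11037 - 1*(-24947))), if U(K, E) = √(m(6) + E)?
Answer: 35984/1294848153 - √103/1294848153 ≈ 2.7782e-5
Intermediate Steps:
m(r) = 1
U(K, E) = √(1 + E)
1/(U(H(3), 102) + (11037 - 1*(-24947))) = 1/(√(1 + 102) + (11037 - 1*(-24947))) = 1/(√103 + (11037 + 24947)) = 1/(√103 + 35984) = 1/(35984 + √103)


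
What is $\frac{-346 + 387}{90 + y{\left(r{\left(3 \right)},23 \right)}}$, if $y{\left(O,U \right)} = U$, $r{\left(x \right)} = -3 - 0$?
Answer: $\frac{41}{113} \approx 0.36283$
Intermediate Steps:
$r{\left(x \right)} = -3$ ($r{\left(x \right)} = -3 + 0 = -3$)
$\frac{-346 + 387}{90 + y{\left(r{\left(3 \right)},23 \right)}} = \frac{-346 + 387}{90 + 23} = \frac{41}{113}$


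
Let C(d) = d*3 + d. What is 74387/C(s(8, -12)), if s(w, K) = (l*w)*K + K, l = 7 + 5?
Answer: -74387/4656 ≈ -15.977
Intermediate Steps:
l = 12
s(w, K) = K + 12*K*w (s(w, K) = (12*w)*K + K = 12*K*w + K = K + 12*K*w)
C(d) = 4*d (C(d) = 3*d + d = 4*d)
74387/C(s(8, -12)) = 74387/((4*(-12*(1 + 12*8)))) = 74387/((4*(-12*(1 + 96)))) = 74387/((4*(-12*97))) = 74387/((4*(-1164))) = 74387/(-4656) = 74387*(-1/4656) = -74387/4656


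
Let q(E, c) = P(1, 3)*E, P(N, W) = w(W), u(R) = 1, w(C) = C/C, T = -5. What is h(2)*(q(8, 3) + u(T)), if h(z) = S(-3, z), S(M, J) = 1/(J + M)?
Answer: -9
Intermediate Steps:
w(C) = 1
P(N, W) = 1
q(E, c) = E (q(E, c) = 1*E = E)
h(z) = 1/(-3 + z) (h(z) = 1/(z - 3) = 1/(-3 + z))
h(2)*(q(8, 3) + u(T)) = (8 + 1)/(-3 + 2) = 9/(-1) = -1*9 = -9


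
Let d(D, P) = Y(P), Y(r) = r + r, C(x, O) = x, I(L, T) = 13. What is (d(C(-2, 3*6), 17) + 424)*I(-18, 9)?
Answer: 5954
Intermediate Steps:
Y(r) = 2*r
d(D, P) = 2*P
(d(C(-2, 3*6), 17) + 424)*I(-18, 9) = (2*17 + 424)*13 = (34 + 424)*13 = 458*13 = 5954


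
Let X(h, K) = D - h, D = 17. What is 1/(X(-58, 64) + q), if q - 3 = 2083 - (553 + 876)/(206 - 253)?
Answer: 47/102996 ≈ 0.00045633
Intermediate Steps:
X(h, K) = 17 - h
q = 99471/47 (q = 3 + (2083 - (553 + 876)/(206 - 253)) = 3 + (2083 - 1429/(-47)) = 3 + (2083 - 1429*(-1)/47) = 3 + (2083 - 1*(-1429/47)) = 3 + (2083 + 1429/47) = 3 + 99330/47 = 99471/47 ≈ 2116.4)
1/(X(-58, 64) + q) = 1/((17 - 1*(-58)) + 99471/47) = 1/((17 + 58) + 99471/47) = 1/(75 + 99471/47) = 1/(102996/47) = 47/102996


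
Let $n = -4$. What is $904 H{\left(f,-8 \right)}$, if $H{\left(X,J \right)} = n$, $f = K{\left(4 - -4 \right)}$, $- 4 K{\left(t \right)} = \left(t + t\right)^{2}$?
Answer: $-3616$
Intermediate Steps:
$K{\left(t \right)} = - t^{2}$ ($K{\left(t \right)} = - \frac{\left(t + t\right)^{2}}{4} = - \frac{\left(2 t\right)^{2}}{4} = - \frac{4 t^{2}}{4} = - t^{2}$)
$f = -64$ ($f = - \left(4 - -4\right)^{2} = - \left(4 + 4\right)^{2} = - 8^{2} = \left(-1\right) 64 = -64$)
$H{\left(X,J \right)} = -4$
$904 H{\left(f,-8 \right)} = 904 \left(-4\right) = -3616$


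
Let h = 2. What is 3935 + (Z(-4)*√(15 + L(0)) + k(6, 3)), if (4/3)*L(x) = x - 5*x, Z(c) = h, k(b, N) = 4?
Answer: 3939 + 2*√15 ≈ 3946.7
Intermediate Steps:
Z(c) = 2
L(x) = -3*x (L(x) = 3*(x - 5*x)/4 = 3*(-4*x)/4 = -3*x)
3935 + (Z(-4)*√(15 + L(0)) + k(6, 3)) = 3935 + (2*√(15 - 3*0) + 4) = 3935 + (2*√(15 + 0) + 4) = 3935 + (2*√15 + 4) = 3935 + (4 + 2*√15) = 3939 + 2*√15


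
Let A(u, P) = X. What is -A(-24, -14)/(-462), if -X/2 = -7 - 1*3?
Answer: 10/231 ≈ 0.043290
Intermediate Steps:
X = 20 (X = -2*(-7 - 1*3) = -2*(-7 - 3) = -2*(-10) = 20)
A(u, P) = 20
-A(-24, -14)/(-462) = -1*20/(-462) = -20*(-1/462) = 10/231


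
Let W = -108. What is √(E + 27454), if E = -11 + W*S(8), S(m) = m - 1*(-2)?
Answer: √26363 ≈ 162.37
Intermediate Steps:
S(m) = 2 + m (S(m) = m + 2 = 2 + m)
E = -1091 (E = -11 - 108*(2 + 8) = -11 - 108*10 = -11 - 1080 = -1091)
√(E + 27454) = √(-1091 + 27454) = √26363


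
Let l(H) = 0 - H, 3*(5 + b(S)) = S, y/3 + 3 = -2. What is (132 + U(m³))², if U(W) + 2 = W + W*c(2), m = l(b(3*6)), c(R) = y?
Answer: 20736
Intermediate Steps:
y = -15 (y = -9 + 3*(-2) = -9 - 6 = -15)
b(S) = -5 + S/3
l(H) = -H
c(R) = -15
m = -1 (m = -(-5 + (3*6)/3) = -(-5 + (⅓)*18) = -(-5 + 6) = -1*1 = -1)
U(W) = -2 - 14*W (U(W) = -2 + (W + W*(-15)) = -2 + (W - 15*W) = -2 - 14*W)
(132 + U(m³))² = (132 + (-2 - 14*(-1)³))² = (132 + (-2 - 14*(-1)))² = (132 + (-2 + 14))² = (132 + 12)² = 144² = 20736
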